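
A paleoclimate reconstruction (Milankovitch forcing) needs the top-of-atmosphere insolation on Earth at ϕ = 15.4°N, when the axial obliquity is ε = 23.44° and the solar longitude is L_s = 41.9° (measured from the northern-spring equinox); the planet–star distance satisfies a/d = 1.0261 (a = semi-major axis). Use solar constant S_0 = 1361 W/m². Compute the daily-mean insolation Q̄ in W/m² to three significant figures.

Q̄ ≈ 476 W/m²

Solar declination: sin δ = sin ε · sin L_s = sin 23.44° × sin 41.9° = 0.26566, so δ = +15.406°.
cos h₀ = −tan(+15.4°) tan(+15.406°) = -0.0759, h₀ = 1.6468 rad.
Bracket: h₀ sin ϕ sin δ + cos ϕ cos δ sin h₀ = 1.6468×0.26556×0.26566 + 0.96410×0.96407×0.99712 = 0.116180 + 0.926783 = 1.042963.
Inverse-square distance factor (a/d)² = 1.0261² = 1.052881.
Q̄ = (S_0/π) × 1.052881 × [bracket] = (1361/π) × 1.052881 × 1.042963 = 475.7 W/m².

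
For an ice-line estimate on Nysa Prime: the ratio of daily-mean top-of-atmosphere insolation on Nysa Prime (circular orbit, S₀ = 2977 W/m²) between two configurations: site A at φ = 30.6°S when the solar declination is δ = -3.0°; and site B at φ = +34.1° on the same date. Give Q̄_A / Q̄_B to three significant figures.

Q̄_A / Q̄_B ≈ 1.15

— Configuration A (φ=-30.6°):
cos H₀ = −tan(-30.6°) tan(-3.000°) = -0.0310, H₀ = 1.6018 rad.
Bracket: H₀ sin φ sin δ + cos φ cos δ sin H₀ = 1.6018×-0.50904×-0.05234 + 0.86074×0.99863×0.99952 = 0.042677 + 0.859148 = 0.901825.
Q̄ = (S₀/π) × [bracket] = (2977/π) × 0.901825 = 854.58 W/m².
— Configuration B (φ=+34.1°):
cos H₀ = −tan(+34.1°) tan(-3.000°) = 0.0355, H₀ = 1.5353 rad.
Bracket: H₀ sin φ sin δ + cos φ cos δ sin H₀ = 1.5353×0.56064×-0.05234 + 0.82806×0.99863×0.99937 = -0.045052 + 0.826405 = 0.781353.
Q̄ = (S₀/π) × [bracket] = (2977/π) × 0.781353 = 740.42 W/m².
Ratio Q̄_A / Q̄_B = 854.58 / 740.42 = 1.154.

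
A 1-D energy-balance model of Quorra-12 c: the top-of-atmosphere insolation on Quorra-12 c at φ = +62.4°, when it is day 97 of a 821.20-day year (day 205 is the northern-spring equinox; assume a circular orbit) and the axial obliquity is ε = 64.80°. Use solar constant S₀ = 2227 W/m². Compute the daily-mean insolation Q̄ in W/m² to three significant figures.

Q̄ ≈ 0.00 W/m²

Solar longitude: λ_s = 360° × (97 − 205)/821.20 = -47.345°, i.e. -47.345° + 360° = 312.655°.
sin δ = sin 64.80° × sin 312.655° = -0.66546, so δ = -41.717°.
cos H₀ = −tan(+62.4°) tan(-41.717°) = 1.7053 ≥ 1 ⇒ polar night, H₀ = 0 and Q̄ = 0.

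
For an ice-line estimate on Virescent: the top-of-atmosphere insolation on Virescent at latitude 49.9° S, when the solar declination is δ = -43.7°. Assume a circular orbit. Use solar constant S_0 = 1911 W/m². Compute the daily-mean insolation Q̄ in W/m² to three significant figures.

cos h₀ = −tan(-49.9°) tan(-43.700°) = -1.1348 ≤ −1 ⇒ polar day, h₀ = π.
Bracket: h₀ sin ϕ sin δ + cos ϕ cos δ sin h₀ = 3.1416×-0.76492×-0.69088 + 0.64412×0.72297×0.00000 = 1.660235 + 0.000000 = 1.660235.
Q̄ = (S_0/π) × [bracket] = (1911/π) × 1.660235 = 1010 W/m².

Q̄ ≈ 1.01e+03 W/m²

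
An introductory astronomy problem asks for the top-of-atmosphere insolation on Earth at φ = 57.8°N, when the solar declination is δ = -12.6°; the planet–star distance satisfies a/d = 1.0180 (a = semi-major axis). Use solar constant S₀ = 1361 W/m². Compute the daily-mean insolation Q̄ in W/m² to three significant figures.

Q̄ ≈ 118 W/m²

cos H₀ = −tan(+57.8°) tan(-12.600°) = 0.3550, H₀ = 1.2079 rad.
Bracket: H₀ sin φ sin δ + cos φ cos δ sin H₀ = 1.2079×0.84619×-0.21814 + 0.53288×0.97592×0.93488 = -0.222964 + 0.486183 = 0.263219.
Inverse-square distance factor (a/d)² = 1.0180² = 1.036324.
Q̄ = (S₀/π) × 1.036324 × [bracket] = (1361/π) × 1.036324 × 0.263219 = 118.2 W/m².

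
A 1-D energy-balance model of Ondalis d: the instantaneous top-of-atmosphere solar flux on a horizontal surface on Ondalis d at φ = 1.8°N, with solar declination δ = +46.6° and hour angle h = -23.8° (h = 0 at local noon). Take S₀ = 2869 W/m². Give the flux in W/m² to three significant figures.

cos θ_z = sin φ sin δ + cos φ cos δ cos h = 0.022822 + 0.628347 = 0.651169.
Flux = S₀ · cos θ_z = 2869 × 0.651169 = 1868 W/m².

1.87e+03 W/m²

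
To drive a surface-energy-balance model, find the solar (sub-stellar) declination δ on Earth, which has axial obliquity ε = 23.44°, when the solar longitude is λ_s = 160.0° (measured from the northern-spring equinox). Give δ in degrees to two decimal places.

δ = +7.82°

sin δ = sin ε · sin λ_s = sin 23.44° × sin 160.0° = 0.136052.
δ = arcsin(0.136052) = +7.82°.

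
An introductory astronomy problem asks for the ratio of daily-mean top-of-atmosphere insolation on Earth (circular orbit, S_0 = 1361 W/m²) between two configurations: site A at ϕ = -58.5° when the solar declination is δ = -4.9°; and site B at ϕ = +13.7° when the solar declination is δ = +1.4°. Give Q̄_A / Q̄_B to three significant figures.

— Configuration A (ϕ=-58.5°):
cos h₀ = −tan(-58.5°) tan(-4.900°) = -0.1399, h₀ = 1.7112 rad.
Bracket: h₀ sin ϕ sin δ + cos ϕ cos δ sin h₀ = 1.7112×-0.85264×-0.08542 + 0.52250×0.99635×0.99017 = 0.124631 + 0.515475 = 0.640106.
Q̄ = (S_0/π) × [bracket] = (1361/π) × 0.640106 = 277.31 W/m².
— Configuration B (ϕ=+13.7°):
cos h₀ = −tan(+13.7°) tan(+1.400°) = -0.0060, h₀ = 1.5768 rad.
Bracket: h₀ sin ϕ sin δ + cos ϕ cos δ sin h₀ = 1.5768×0.23684×0.02443 + 0.97155×0.99970×0.99998 = 0.009123 + 0.971239 = 0.980362.
Q̄ = (S_0/π) × [bracket] = (1361/π) × 0.980362 = 424.71 W/m².
Ratio Q̄_A / Q̄_B = 277.31 / 424.71 = 0.6529.

Q̄_A / Q̄_B ≈ 0.653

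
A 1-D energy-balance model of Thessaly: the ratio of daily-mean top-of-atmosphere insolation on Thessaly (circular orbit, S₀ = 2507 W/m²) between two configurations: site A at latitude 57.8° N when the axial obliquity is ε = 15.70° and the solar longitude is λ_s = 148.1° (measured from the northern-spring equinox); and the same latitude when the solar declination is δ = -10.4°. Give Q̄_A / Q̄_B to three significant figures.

— Configuration A (φ=+57.8°):
Solar declination: sin δ = sin ε · sin λ_s = sin 15.70° × sin 148.1° = 0.14300, so δ = +8.221°.
cos H₀ = −tan(+57.8°) tan(+8.221°) = -0.2294, H₀ = 1.8023 rad.
Bracket: H₀ sin φ sin δ + cos φ cos δ sin H₀ = 1.8023×0.84619×0.14300 + 0.53288×0.98972×0.97332 = 0.218088 + 0.513331 = 0.731419.
Q̄ = (S₀/π) × [bracket] = (2507/π) × 0.731419 = 583.67 W/m².
— Configuration B (φ=+57.8°):
cos H₀ = −tan(+57.8°) tan(-10.400°) = 0.2914, H₀ = 1.2751 rad.
Bracket: H₀ sin φ sin δ + cos φ cos δ sin H₀ = 1.2751×0.84619×-0.18052 + 0.53288×0.98357×0.95659 = -0.194777 + 0.501373 = 0.306596.
Q̄ = (S₀/π) × [bracket] = (2507/π) × 0.306596 = 244.66 W/m².
Ratio Q̄_A / Q̄_B = 583.67 / 244.66 = 2.386.

Q̄_A / Q̄_B ≈ 2.39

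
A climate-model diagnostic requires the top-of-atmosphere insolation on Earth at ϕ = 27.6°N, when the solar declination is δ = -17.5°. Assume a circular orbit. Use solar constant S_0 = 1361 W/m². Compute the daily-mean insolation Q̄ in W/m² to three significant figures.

cos h₀ = −tan(+27.6°) tan(-17.500°) = 0.1648, h₀ = 1.4052 rad.
Bracket: h₀ sin ϕ sin δ + cos ϕ cos δ sin h₀ = 1.4052×0.46330×-0.30071 + 0.88620×0.95372×0.98632 = -0.195771 + 0.833625 = 0.637854.
Q̄ = (S_0/π) × [bracket] = (1361/π) × 0.637854 = 276.3 W/m².

Q̄ ≈ 276 W/m²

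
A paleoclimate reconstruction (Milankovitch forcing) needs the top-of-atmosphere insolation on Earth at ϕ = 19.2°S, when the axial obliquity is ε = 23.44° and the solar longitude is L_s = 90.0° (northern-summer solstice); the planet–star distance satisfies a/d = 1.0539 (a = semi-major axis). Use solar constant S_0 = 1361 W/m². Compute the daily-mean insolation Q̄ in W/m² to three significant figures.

Q̄ ≈ 323 W/m²

Solar declination: sin δ = sin ε · sin L_s = sin 23.44° × sin 90.0° = 0.39779, so δ = +23.440°.
cos h₀ = −tan(-19.2°) tan(+23.440°) = 0.1510, h₀ = 1.4192 rad.
Bracket: h₀ sin ϕ sin δ + cos ϕ cos δ sin h₀ = 1.4192×-0.32887×0.39779 + 0.94438×0.91748×0.98854 = -0.185661 + 0.856520 = 0.670859.
Inverse-square distance factor (a/d)² = 1.0539² = 1.110705.
Q̄ = (S_0/π) × 1.110705 × [bracket] = (1361/π) × 1.110705 × 0.670859 = 322.8 W/m².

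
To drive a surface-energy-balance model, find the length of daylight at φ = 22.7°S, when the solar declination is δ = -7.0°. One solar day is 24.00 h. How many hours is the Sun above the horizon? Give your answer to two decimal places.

12.39 h

cos H₀ = −tan φ · tan δ = −tan(-22.7°) × tan(-7.000°) = -0.0514, so H₀ = 1.6222 rad = 92.94°.
Daylight = 2H₀/(2π) × 24.00 h = (1.6222/π) × 24.00 = 12.39 h.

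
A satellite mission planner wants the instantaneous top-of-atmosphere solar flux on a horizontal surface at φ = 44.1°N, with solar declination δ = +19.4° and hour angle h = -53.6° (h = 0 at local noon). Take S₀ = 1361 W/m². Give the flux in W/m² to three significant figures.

cos θ_z = sin φ sin δ + cos φ cos δ cos h = 0.231155 + 0.401954 = 0.633109.
Flux = S₀ · cos θ_z = 1361 × 0.633109 = 861.7 W/m².

862 W/m²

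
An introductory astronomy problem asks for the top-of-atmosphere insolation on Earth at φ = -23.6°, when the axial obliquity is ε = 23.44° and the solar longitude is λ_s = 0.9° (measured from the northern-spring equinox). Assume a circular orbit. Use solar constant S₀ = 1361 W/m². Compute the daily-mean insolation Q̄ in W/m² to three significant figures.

Solar declination: sin δ = sin ε · sin λ_s = sin 23.44° × sin 0.9° = 0.00625, so δ = +0.358°.
cos H₀ = −tan(-23.6°) tan(+0.358°) = 0.0027, H₀ = 1.5681 rad.
Bracket: H₀ sin φ sin δ + cos φ cos δ sin H₀ = 1.5681×-0.40035×0.00625 + 0.91636×0.99998×1.00000 = -0.003924 + 0.916342 = 0.912418.
Q̄ = (S₀/π) × [bracket] = (1361/π) × 0.912418 = 395.3 W/m².

Q̄ ≈ 395 W/m²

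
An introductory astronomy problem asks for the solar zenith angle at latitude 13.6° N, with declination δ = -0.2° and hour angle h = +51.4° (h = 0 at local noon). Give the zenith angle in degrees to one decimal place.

θ_z = 52.7°

cos θ_z = sin ϕ sin δ + cos ϕ cos δ cos h = -0.000821 + 0.606383 = 0.605562.
θ_z = arccos(0.605562) = 52.7°.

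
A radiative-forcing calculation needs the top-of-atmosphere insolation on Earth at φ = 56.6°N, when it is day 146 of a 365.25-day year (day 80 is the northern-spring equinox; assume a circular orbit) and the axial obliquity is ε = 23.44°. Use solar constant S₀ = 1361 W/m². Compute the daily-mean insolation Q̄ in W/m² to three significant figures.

Q̄ ≈ 467 W/m²

Solar longitude: λ_s = 360° × (146 − 80)/365.25 = 65.051°.
sin δ = sin 23.44° × sin 65.051° = 0.36067, so δ = +21.141°.
cos H₀ = −tan(+56.6°) tan(+21.141°) = -0.5865, H₀ = 2.1975 rad.
Bracket: H₀ sin φ sin δ + cos φ cos δ sin H₀ = 2.1975×0.83485×0.36067 + 0.55048×0.93269×0.80998 = 0.661679 + 0.415866 = 1.077545.
Q̄ = (S₀/π) × [bracket] = (1361/π) × 1.077545 = 466.8 W/m².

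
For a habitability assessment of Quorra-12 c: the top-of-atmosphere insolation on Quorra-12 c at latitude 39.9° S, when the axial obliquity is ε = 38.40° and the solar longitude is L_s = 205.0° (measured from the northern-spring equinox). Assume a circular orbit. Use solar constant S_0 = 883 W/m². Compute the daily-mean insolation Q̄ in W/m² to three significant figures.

Solar declination: sin δ = sin ε · sin L_s = sin 38.40° × sin 205.0° = -0.26251, so δ = -15.219°.
cos h₀ = −tan(-39.9°) tan(-15.219°) = -0.2275, h₀ = 1.8003 rad.
Bracket: h₀ sin ϕ sin δ + cos ϕ cos δ sin h₀ = 1.8003×-0.64145×-0.26251 + 0.76717×0.96493×0.97379 = 0.303147 + 0.720863 = 1.024010.
Q̄ = (S_0/π) × [bracket] = (883/π) × 1.024010 = 287.8 W/m².

Q̄ ≈ 288 W/m²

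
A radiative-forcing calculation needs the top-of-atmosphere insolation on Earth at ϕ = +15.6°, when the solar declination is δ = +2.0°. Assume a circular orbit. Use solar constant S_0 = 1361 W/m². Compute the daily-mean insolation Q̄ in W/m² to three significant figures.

cos h₀ = −tan(+15.6°) tan(+2.000°) = -0.0098, h₀ = 1.5805 rad.
Bracket: h₀ sin ϕ sin δ + cos ϕ cos δ sin h₀ = 1.5805×0.26892×0.03490 + 0.96316×0.99939×0.99995 = 0.014833 + 0.962524 = 0.977357.
Q̄ = (S_0/π) × [bracket] = (1361/π) × 0.977357 = 423.4 W/m².

Q̄ ≈ 423 W/m²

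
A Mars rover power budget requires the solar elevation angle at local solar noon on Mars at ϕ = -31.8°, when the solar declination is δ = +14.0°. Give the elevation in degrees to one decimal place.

44.2°

At local noon the hour angle is zero, so the zenith angle equals |ϕ − δ| = |-31.8° − (+14.000°)| = 45.800°.
Elevation = 90° − 45.800° = 44.2°.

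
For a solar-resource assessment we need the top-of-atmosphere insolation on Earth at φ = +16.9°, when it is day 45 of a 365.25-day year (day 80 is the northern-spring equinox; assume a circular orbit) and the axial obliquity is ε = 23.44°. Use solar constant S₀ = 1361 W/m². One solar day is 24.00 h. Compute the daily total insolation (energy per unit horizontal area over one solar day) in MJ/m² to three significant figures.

Solar longitude: λ_s = 360° × (45 − 80)/365.25 = -34.497°, i.e. -34.497° + 360° = 325.503°.
sin δ = sin 23.44° × sin 325.503° = -0.22529, so δ = -13.020°.
cos H₀ = −tan(+16.9°) tan(-13.020°) = 0.0703, H₀ = 1.5005 rad.
Bracket: H₀ sin φ sin δ + cos φ cos δ sin H₀ = 1.5005×0.29070×-0.22529 + 0.95681×0.97429×0.99753 = -0.098270 + 0.929908 = 0.831638.
Q̄ = (S₀/π) × [bracket] = (1361/π) × 0.831638 = 360.28 W/m².
Daily total = Q̄ × 24.00 h × 3600 s/h = 360.28 × 24.00 × 3600 / 10⁶ = 31.13 MJ/m².

31.1 MJ/m²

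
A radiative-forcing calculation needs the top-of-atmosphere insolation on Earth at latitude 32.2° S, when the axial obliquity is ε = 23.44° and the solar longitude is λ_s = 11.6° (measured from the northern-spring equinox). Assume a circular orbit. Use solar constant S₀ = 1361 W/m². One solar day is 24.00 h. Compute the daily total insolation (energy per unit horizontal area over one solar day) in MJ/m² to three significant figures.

29.1 MJ/m²

Solar declination: sin δ = sin ε · sin λ_s = sin 23.44° × sin 11.6° = 0.07999, so δ = +4.588°.
cos H₀ = −tan(-32.2°) tan(+4.588°) = 0.0505, H₀ = 1.5202 rad.
Bracket: H₀ sin φ sin δ + cos φ cos δ sin H₀ = 1.5202×-0.53288×0.07999 + 0.84619×0.99680×0.99872 = -0.064799 + 0.842403 = 0.777604.
Q̄ = (S₀/π) × [bracket] = (1361/π) × 0.777604 = 336.87 W/m².
Daily total = Q̄ × 24.00 h × 3600 s/h = 336.87 × 24.00 × 3600 / 10⁶ = 29.11 MJ/m².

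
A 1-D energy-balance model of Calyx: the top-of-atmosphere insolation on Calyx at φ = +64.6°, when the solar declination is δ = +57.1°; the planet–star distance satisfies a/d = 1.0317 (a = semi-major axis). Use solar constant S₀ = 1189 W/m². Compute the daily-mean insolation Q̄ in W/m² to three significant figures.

cos H₀ = −tan(+64.6°) tan(+57.100°) = -3.2554 ≤ −1 ⇒ polar day, H₀ = π.
Bracket: H₀ sin φ sin δ + cos φ cos δ sin H₀ = 3.1416×0.90334×0.83962 + 0.42894×0.54317×0.00000 = 2.382785 + 0.000000 = 2.382785.
Inverse-square distance factor (a/d)² = 1.0317² = 1.064405.
Q̄ = (S₀/π) × 1.064405 × [bracket] = (1189/π) × 1.064405 × 2.382785 = 959.9 W/m².

Q̄ ≈ 960 W/m²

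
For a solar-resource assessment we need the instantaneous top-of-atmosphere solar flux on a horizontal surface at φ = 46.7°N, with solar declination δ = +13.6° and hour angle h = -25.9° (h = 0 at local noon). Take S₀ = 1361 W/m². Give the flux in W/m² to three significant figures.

cos θ_z = sin φ sin δ + cos φ cos δ cos h = 0.171130 + 0.599635 = 0.770765.
Flux = S₀ · cos θ_z = 1361 × 0.770765 = 1049 W/m².

1.05e+03 W/m²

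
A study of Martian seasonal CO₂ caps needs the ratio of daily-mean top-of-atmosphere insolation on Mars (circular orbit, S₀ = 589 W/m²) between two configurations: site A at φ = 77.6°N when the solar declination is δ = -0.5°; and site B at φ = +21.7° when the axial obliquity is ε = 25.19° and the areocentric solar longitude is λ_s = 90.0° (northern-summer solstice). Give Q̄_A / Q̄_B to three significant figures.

— Configuration A (φ=+77.6°):
cos H₀ = −tan(+77.6°) tan(-0.500°) = 0.0397, H₀ = 1.5311 rad.
Bracket: H₀ sin φ sin δ + cos φ cos δ sin H₀ = 1.5311×0.97667×-0.00873 + 0.21474×0.99996×0.99921 = -0.013055 + 0.214562 = 0.201507.
Q̄ = (S₀/π) × [bracket] = (589/π) × 0.201507 = 37.779 W/m².
— Configuration B (φ=+21.7°):
sin δ = sin 25.19° × sin 90.0° = 0.42562, so δ = +25.190°.
cos H₀ = −tan(+21.7°) tan(+25.190°) = -0.1872, H₀ = 1.7591 rad.
Bracket: H₀ sin φ sin δ + cos φ cos δ sin H₀ = 1.7591×0.36975×0.42562 + 0.92913×0.90490×0.98233 = 0.276835 + 0.825913 = 1.102748.
Q̄ = (S₀/π) × [bracket] = (589/π) × 1.102748 = 206.75 W/m².
Ratio Q̄_A / Q̄_B = 37.779 / 206.75 = 0.1827.

Q̄_A / Q̄_B ≈ 0.183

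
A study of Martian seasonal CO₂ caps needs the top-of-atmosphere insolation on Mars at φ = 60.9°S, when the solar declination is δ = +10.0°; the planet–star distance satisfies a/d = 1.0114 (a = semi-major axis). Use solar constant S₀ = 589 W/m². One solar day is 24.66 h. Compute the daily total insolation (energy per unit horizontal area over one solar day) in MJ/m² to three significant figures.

4.51 MJ/m²

cos H₀ = −tan(-60.9°) tan(+10.000°) = 0.3168, H₀ = 1.2484 rad.
Bracket: H₀ sin φ sin δ + cos φ cos δ sin H₀ = 1.2484×-0.87377×0.17365 + 0.48634×0.98481×0.94849 = -0.189420 + 0.454282 = 0.264862.
Inverse-square distance factor (a/d)² = 1.0114² = 1.022930.
Q̄ = (S₀/π) × 1.022930 × [bracket] = (589/π) × 1.022930 × 0.264862 = 50.796 W/m².
Daily total = Q̄ × 24.66 h × 3600 s/h = 50.796 × 24.66 × 3600 / 10⁶ = 4.509 MJ/m².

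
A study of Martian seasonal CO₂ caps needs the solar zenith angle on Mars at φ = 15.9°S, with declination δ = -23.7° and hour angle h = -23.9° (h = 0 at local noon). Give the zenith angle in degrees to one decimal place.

θ_z = 23.8°

cos θ_z = sin φ sin δ + cos φ cos δ cos h = 0.110117 + 0.805120 = 0.915237.
θ_z = arccos(0.915237) = 23.8°.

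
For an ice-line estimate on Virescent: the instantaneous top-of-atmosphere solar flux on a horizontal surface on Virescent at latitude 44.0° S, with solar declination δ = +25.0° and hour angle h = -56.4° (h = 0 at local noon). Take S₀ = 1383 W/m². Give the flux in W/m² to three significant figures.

cos θ_z = sin φ sin δ + cos φ cos δ cos h = -0.293575 + 0.360780 = 0.067205.
Flux = S₀ · cos θ_z = 1383 × 0.067205 = 92.94 W/m².

92.9 W/m²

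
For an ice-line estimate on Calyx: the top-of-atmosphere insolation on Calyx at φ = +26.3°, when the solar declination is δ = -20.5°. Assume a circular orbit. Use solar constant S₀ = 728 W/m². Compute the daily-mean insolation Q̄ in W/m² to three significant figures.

cos H₀ = −tan(+26.3°) tan(-20.500°) = 0.1848, H₀ = 1.3849 rad.
Bracket: H₀ sin φ sin δ + cos φ cos δ sin H₀ = 1.3849×0.44307×-0.35021 + 0.89649×0.93667×0.98278 = -0.214892 + 0.825255 = 0.610363.
Q̄ = (S₀/π) × [bracket] = (728/π) × 0.610363 = 141.4 W/m².

Q̄ ≈ 141 W/m²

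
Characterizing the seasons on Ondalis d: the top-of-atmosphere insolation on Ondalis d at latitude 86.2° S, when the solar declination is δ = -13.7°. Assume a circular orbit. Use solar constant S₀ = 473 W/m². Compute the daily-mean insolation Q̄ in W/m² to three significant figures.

cos H₀ = −tan(-86.2°) tan(-13.700°) = -3.6702 ≤ −1 ⇒ polar day, H₀ = π.
Bracket: H₀ sin φ sin δ + cos φ cos δ sin H₀ = 3.1416×-0.99780×-0.23684 + 0.06627×0.97155×0.00000 = 0.742420 + 0.000000 = 0.742420.
Q̄ = (S₀/π) × [bracket] = (473/π) × 0.742420 = 111.8 W/m².

Q̄ ≈ 112 W/m²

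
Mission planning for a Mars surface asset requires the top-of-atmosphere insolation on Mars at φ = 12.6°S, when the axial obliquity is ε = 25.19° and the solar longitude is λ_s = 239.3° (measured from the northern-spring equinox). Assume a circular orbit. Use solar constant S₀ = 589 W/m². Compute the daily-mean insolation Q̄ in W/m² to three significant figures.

Q̄ ≈ 194 W/m²

Solar declination: sin δ = sin ε · sin λ_s = sin 25.19° × sin 239.3° = -0.36597, so δ = -21.467°.
cos H₀ = −tan(-12.6°) tan(-21.467°) = -0.0879, H₀ = 1.6588 rad.
Bracket: H₀ sin φ sin δ + cos φ cos δ sin H₀ = 1.6588×-0.21814×-0.36597 + 0.97592×0.93063×0.99613 = 0.132426 + 0.904706 = 1.037132.
Q̄ = (S₀/π) × [bracket] = (589/π) × 1.037132 = 194.4 W/m².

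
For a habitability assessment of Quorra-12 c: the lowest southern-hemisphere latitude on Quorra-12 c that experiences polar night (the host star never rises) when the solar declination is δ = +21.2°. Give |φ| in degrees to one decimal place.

|φ| = 68.8°

Polar night requires cos H₀ = −tan φ tan δ ≥ 1, i.e. tan φ tan δ ≤ −1.
The boundary is |tan φ| · |tan δ| = 1, so |φ| = 90° − |δ| = 90° − 21.2° = 68.8° in the southern hemisphere.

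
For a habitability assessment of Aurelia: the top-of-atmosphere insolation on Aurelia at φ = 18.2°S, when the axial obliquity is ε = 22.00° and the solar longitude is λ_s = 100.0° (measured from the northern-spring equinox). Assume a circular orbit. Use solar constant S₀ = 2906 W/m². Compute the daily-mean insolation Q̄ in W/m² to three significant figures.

Solar declination: sin δ = sin ε · sin λ_s = sin 22.00° × sin 100.0° = 0.36892, so δ = +21.649°.
cos H₀ = −tan(-18.2°) tan(+21.649°) = 0.1305, H₀ = 1.4399 rad.
Bracket: H₀ sin φ sin δ + cos φ cos δ sin H₀ = 1.4399×-0.31233×0.36892 + 0.94997×0.92946×0.99145 = -0.165912 + 0.875410 = 0.709498.
Q̄ = (S₀/π) × [bracket] = (2906/π) × 0.709498 = 656.3 W/m².

Q̄ ≈ 656 W/m²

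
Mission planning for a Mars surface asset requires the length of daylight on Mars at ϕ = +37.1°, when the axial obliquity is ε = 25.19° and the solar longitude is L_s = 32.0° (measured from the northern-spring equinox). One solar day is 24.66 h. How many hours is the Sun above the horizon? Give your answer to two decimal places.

13.71 h

Solar declination: sin δ = sin ε · sin L_s = sin 25.19° × sin 32.0° = 0.22554, so δ = +13.035°.
cos h₀ = −tan ϕ · tan δ = −tan(+37.1°) × tan(+13.035°) = -0.1751, so h₀ = 1.7468 rad = 100.08°.
Daylight = 2h₀/(2π) × 24.66 h = (1.7468/π) × 24.66 = 13.71 h.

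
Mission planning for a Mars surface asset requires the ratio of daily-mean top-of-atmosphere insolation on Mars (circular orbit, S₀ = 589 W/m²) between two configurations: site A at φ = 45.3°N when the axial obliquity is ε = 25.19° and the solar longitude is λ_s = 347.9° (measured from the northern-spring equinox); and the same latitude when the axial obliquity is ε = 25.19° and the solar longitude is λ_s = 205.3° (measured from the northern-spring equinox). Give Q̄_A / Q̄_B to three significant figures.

Q̄_A / Q̄_B ≈ 1.21

— Configuration A (φ=+45.3°):
Solar declination: sin δ = sin ε · sin λ_s = sin 25.19° × sin 347.9° = -0.08922, so δ = -5.119°.
cos H₀ = −tan(+45.3°) tan(-5.119°) = 0.0905, H₀ = 1.4802 rad.
Bracket: H₀ sin φ sin δ + cos φ cos δ sin H₀ = 1.4802×0.71080×-0.08922 + 0.70339×0.99601×0.99589 = -0.093871 + 0.697704 = 0.603833.
Q̄ = (S₀/π) × [bracket] = (589/π) × 0.603833 = 113.21 W/m².
— Configuration B (φ=+45.3°):
Solar declination: sin δ = sin ε · sin λ_s = sin 25.19° × sin 205.3° = -0.18189, so δ = -10.480°.
cos H₀ = −tan(+45.3°) tan(-10.480°) = 0.1869, H₀ = 1.3828 rad.
Bracket: H₀ sin φ sin δ + cos φ cos δ sin H₀ = 1.3828×0.71080×-0.18189 + 0.70339×0.98332×0.98237 = -0.178779 + 0.679464 = 0.500685.
Q̄ = (S₀/π) × [bracket] = (589/π) × 0.500685 = 93.871 W/m².
Ratio Q̄_A / Q̄_B = 113.21 / 93.871 = 1.206.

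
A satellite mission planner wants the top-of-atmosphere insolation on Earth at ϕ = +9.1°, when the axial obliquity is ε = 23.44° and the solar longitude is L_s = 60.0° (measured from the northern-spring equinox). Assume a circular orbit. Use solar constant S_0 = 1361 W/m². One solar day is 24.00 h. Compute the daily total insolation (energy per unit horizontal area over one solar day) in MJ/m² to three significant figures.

38.0 MJ/m²

Solar declination: sin δ = sin ε · sin L_s = sin 23.44° × sin 60.0° = 0.34449, so δ = +20.151°.
cos h₀ = −tan(+9.1°) tan(+20.151°) = -0.0588, h₀ = 1.6296 rad.
Bracket: h₀ sin ϕ sin δ + cos ϕ cos δ sin h₀ = 1.6296×0.15816×0.34449 + 0.98741×0.93879×0.99827 = 0.088788 + 0.925367 = 1.014155.
Q̄ = (S_0/π) × [bracket] = (1361/π) × 1.014155 = 439.35 W/m².
Daily total = Q̄ × 24.00 h × 3600 s/h = 439.35 × 24.00 × 3600 / 10⁶ = 37.96 MJ/m².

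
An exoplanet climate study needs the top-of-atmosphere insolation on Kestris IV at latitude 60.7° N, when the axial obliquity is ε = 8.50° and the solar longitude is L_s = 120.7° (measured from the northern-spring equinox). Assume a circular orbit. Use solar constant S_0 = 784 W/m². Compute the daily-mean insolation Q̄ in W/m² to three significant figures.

Q̄ ≈ 168 W/m²

Solar declination: sin δ = sin ε · sin L_s = sin 8.50° × sin 120.7° = 0.12709, so δ = +7.302°.
cos h₀ = −tan(+60.7°) tan(+7.302°) = -0.2283, h₀ = 1.8012 rad.
Bracket: h₀ sin ϕ sin δ + cos ϕ cos δ sin h₀ = 1.8012×0.87207×0.12709 + 0.48938×0.99189×0.97358 = 0.199629 + 0.472587 = 0.672216.
Q̄ = (S_0/π) × [bracket] = (784/π) × 0.672216 = 167.8 W/m².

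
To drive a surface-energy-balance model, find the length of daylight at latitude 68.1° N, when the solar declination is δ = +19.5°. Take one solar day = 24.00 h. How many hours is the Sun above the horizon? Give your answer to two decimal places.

20.23 h

cos H₀ = −tan φ · tan δ = −tan(+68.1°) × tan(+19.500°) = -0.8809, so H₀ = 2.6486 rad = 151.75°.
Daylight = 2H₀/(2π) × 24.00 h = (2.6486/π) × 24.00 = 20.23 h.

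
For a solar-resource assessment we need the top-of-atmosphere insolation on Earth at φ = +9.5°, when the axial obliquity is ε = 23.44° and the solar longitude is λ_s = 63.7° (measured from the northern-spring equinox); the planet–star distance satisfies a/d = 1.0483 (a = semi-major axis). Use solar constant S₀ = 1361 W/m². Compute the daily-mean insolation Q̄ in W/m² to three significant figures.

Solar declination: sin δ = sin ε · sin λ_s = sin 23.44° × sin 63.7° = 0.35661, so δ = +20.892°.
cos H₀ = −tan(+9.5°) tan(+20.892°) = -0.0639, H₀ = 1.6347 rad.
Bracket: H₀ sin φ sin δ + cos φ cos δ sin H₀ = 1.6347×0.16505×0.35661 + 0.98629×0.93425×0.99796 = 0.096216 + 0.919562 = 1.015778.
Inverse-square distance factor (a/d)² = 1.0483² = 1.098933.
Q̄ = (S₀/π) × 1.098933 × [bracket] = (1361/π) × 1.098933 × 1.015778 = 483.6 W/m².

Q̄ ≈ 484 W/m²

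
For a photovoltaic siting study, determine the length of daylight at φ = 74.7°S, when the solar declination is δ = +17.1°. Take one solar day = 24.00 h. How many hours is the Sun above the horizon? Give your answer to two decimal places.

cos H₀ = −tan φ · tan δ = 1.1245 ≥ 1, so the Sun never rises (polar night) and H₀ = 0.
Daylight = 2H₀/(2π) × 24.00 h = (0.0000/π) × 24.00 = 0.00 h.

0.00 h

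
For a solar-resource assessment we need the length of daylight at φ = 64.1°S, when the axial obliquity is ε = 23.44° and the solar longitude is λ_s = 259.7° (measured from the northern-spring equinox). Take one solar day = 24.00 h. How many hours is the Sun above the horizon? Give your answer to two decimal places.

Solar declination: sin δ = sin ε · sin λ_s = sin 23.44° × sin 259.7° = -0.39138, so δ = -23.040°.
cos H₀ = −tan φ · tan δ = −tan(-64.1°) × tan(-23.040°) = -0.8759, so H₀ = 2.6381 rad = 151.15°.
Daylight = 2H₀/(2π) × 24.00 h = (2.6381/π) × 24.00 = 20.15 h.

20.15 h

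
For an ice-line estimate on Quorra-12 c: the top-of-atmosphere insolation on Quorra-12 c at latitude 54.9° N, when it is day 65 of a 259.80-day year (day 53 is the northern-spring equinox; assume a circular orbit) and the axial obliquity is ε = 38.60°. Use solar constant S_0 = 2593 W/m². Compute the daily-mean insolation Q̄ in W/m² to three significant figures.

Q̄ ≈ 672 W/m²

Solar longitude: L_s = 360° × (65 − 53)/259.80 = 16.628°.
sin δ = sin 38.60° × sin 16.628° = 0.17853, so δ = +10.284°.
cos h₀ = −tan(+54.9°) tan(+10.284°) = -0.2582, h₀ = 1.8319 rad.
Bracket: h₀ sin ϕ sin δ + cos ϕ cos δ sin h₀ = 1.8319×0.81815×0.17853 + 0.57501×0.98393×0.96610 = 0.267575 + 0.546590 = 0.814165.
Q̄ = (S_0/π) × [bracket] = (2593/π) × 0.814165 = 672.0 W/m².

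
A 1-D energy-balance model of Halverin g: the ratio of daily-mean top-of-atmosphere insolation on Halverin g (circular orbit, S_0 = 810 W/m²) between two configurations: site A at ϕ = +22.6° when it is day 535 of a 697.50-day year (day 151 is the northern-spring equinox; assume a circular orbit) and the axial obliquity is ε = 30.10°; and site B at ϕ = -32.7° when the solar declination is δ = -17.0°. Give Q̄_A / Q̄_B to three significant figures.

— Configuration A (ϕ=+22.6°):
Solar longitude: L_s = 360° × (535 − 151)/697.50 = 198.194°.
sin δ = sin 30.10° × sin 198.194° = -0.15659, so δ = -9.009°.
cos h₀ = −tan(+22.6°) tan(-9.009°) = 0.0660, h₀ = 1.5048 rad.
Bracket: h₀ sin ϕ sin δ + cos ϕ cos δ sin h₀ = 1.5048×0.38430×-0.15659 + 0.92321×0.98766×0.99782 = -0.090555 + 0.909830 = 0.819275.
Q̄ = (S_0/π) × [bracket] = (810/π) × 0.819275 = 211.23 W/m².
— Configuration B (ϕ=-32.7°):
cos h₀ = −tan(-32.7°) tan(-17.000°) = -0.1963, h₀ = 1.7684 rad.
Bracket: h₀ sin ϕ sin δ + cos ϕ cos δ sin h₀ = 1.7684×-0.54024×-0.29237 + 0.84151×0.95630×0.98055 = 0.279319 + 0.789084 = 1.068403.
Q̄ = (S_0/π) × [bracket] = (810/π) × 1.068403 = 275.47 W/m².
Ratio Q̄_A / Q̄_B = 211.23 / 275.47 = 0.7668.

Q̄_A / Q̄_B ≈ 0.767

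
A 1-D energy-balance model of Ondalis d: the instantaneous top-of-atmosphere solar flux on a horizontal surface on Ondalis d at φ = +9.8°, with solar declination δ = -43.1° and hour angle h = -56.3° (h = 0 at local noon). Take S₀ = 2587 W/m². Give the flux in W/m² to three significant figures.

732 W/m²

cos θ_z = sin φ sin δ + cos φ cos δ cos h = -0.116300 + 0.399215 = 0.282915.
Flux = S₀ · cos θ_z = 2587 × 0.282915 = 731.9 W/m².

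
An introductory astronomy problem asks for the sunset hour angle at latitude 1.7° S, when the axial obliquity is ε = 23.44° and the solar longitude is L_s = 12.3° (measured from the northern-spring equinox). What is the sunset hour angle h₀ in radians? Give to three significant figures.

Solar declination: sin δ = sin ε · sin L_s = sin 23.44° × sin 12.3° = 0.08474, so δ = +4.861°.
cos h₀ = −tan ϕ · tan δ = −tan(-1.7°) × tan(+4.861°) = 0.0025, so h₀ = 1.5683 rad = 89.86°.

h₀ = 1.57 rad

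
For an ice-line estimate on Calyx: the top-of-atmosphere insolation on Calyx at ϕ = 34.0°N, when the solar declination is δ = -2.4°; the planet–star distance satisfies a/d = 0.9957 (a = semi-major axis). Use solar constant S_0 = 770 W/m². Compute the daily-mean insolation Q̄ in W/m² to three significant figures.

Q̄ ≈ 192 W/m²

cos h₀ = −tan(+34.0°) tan(-2.400°) = 0.0283, h₀ = 1.5425 rad.
Bracket: h₀ sin ϕ sin δ + cos ϕ cos δ sin h₀ = 1.5425×0.55919×-0.04188 + 0.82904×0.99912×0.99960 = -0.036124 + 0.827979 = 0.791855.
Inverse-square distance factor (a/d)² = 0.9957² = 0.991418.
Q̄ = (S_0/π) × 0.991418 × [bracket] = (770/π) × 0.991418 × 0.791855 = 192.4 W/m².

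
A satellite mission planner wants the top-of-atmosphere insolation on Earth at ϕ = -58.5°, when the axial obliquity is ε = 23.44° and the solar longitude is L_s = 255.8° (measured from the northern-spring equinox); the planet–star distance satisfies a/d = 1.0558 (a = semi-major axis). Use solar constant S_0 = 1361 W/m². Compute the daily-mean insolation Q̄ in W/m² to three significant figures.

Q̄ ≈ 539 W/m²

Solar declination: sin δ = sin ε · sin L_s = sin 23.44° × sin 255.8° = -0.38563, so δ = -22.683°.
cos h₀ = −tan(-58.5°) tan(-22.683°) = -0.6821, h₀ = 2.3214 rad.
Bracket: h₀ sin ϕ sin δ + cos ϕ cos δ sin h₀ = 2.3214×-0.85264×-0.38563 + 0.52250×0.92265×0.73130 = 0.763285 + 0.352548 = 1.115833.
Inverse-square distance factor (a/d)² = 1.0558² = 1.114714.
Q̄ = (S_0/π) × 1.114714 × [bracket] = (1361/π) × 1.114714 × 1.115833 = 538.9 W/m².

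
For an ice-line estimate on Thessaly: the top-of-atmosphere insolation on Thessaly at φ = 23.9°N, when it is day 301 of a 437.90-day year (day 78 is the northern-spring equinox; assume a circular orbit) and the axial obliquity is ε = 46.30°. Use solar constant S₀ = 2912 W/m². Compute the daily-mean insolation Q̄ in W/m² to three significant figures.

Solar longitude: λ_s = 360° × (301 − 78)/437.90 = 183.330°.
sin δ = sin 46.30° × sin 183.330° = -0.04199, so δ = -2.406°.
cos H₀ = −tan(+23.9°) tan(-2.406°) = 0.0186, H₀ = 1.5522 rad.
Bracket: H₀ sin φ sin δ + cos φ cos δ sin H₀ = 1.5522×0.40514×-0.04199 + 0.91425×0.99912×0.99983 = -0.026406 + 0.913290 = 0.886884.
Q̄ = (S₀/π) × [bracket] = (2912/π) × 0.886884 = 822.1 W/m².

Q̄ ≈ 822 W/m²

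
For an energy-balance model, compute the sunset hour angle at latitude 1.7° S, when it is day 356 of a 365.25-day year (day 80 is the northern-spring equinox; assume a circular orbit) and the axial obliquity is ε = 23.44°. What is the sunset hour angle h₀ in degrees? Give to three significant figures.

h₀ = 90.7°

Solar longitude: L_s = 360° × (356 − 80)/365.25 = 272.033°.
sin δ = sin 23.44° × sin 272.033° = -0.39754, so δ = -23.424°.
cos h₀ = −tan ϕ · tan δ = −tan(-1.7°) × tan(-23.424°) = -0.0129, so h₀ = 1.5837 rad = 90.74°.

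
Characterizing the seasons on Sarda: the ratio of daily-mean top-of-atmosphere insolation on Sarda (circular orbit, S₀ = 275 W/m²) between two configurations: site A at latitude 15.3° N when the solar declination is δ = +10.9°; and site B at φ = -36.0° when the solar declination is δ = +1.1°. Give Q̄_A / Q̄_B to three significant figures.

— Configuration A (φ=+15.3°):
cos H₀ = −tan(+15.3°) tan(+10.900°) = -0.0527, H₀ = 1.6235 rad.
Bracket: H₀ sin φ sin δ + cos φ cos δ sin H₀ = 1.6235×0.26387×0.18910 + 0.96456×0.98196×0.99861 = 0.081009 + 0.945843 = 1.026852.
Q̄ = (S₀/π) × [bracket] = (275/π) × 1.026852 = 89.886 W/m².
— Configuration B (φ=-36.0°):
cos H₀ = −tan(-36.0°) tan(+1.100°) = 0.0140, H₀ = 1.5568 rad.
Bracket: H₀ sin φ sin δ + cos φ cos δ sin H₀ = 1.5568×-0.58779×0.01920 + 0.80902×0.99982×0.99990 = -0.017569 + 0.808793 = 0.791224.
Q̄ = (S₀/π) × [bracket] = (275/π) × 0.791224 = 69.260 W/m².
Ratio Q̄_A / Q̄_B = 89.886 / 69.260 = 1.298.

Q̄_A / Q̄_B ≈ 1.30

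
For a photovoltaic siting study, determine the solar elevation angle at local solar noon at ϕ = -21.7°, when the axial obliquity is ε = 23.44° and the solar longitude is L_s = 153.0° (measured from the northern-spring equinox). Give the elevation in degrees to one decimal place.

57.9°

Solar declination: sin δ = sin ε · sin L_s = sin 23.44° × sin 153.0° = 0.18059, so δ = +10.404°.
At local noon the hour angle is zero, so the zenith angle equals |ϕ − δ| = |-21.7° − (+10.404°)| = 32.104°.
Elevation = 90° − 32.104° = 57.9°.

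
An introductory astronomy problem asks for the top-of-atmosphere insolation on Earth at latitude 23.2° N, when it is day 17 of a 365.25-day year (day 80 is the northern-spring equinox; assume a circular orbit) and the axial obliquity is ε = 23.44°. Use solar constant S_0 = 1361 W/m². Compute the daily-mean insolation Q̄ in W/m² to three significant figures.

Q̄ ≈ 283 W/m²

Solar longitude: L_s = 360° × (17 − 80)/365.25 = -62.094°, i.e. -62.094° + 360° = 297.906°.
sin δ = sin 23.44° × sin 297.906° = -0.35153, so δ = -20.581°.
cos h₀ = −tan(+23.2°) tan(-20.581°) = 0.1609, h₀ = 1.4092 rad.
Bracket: h₀ sin ϕ sin δ + cos ϕ cos δ sin h₀ = 1.4092×0.39394×-0.35153 + 0.91914×0.93618×0.98696 = -0.195148 + 0.849260 = 0.654112.
Q̄ = (S_0/π) × [bracket] = (1361/π) × 0.654112 = 283.4 W/m².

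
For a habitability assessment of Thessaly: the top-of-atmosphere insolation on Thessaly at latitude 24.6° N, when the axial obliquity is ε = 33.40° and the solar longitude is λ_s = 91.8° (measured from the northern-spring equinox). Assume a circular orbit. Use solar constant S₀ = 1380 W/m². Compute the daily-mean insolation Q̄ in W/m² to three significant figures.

Solar declination: sin δ = sin ε · sin λ_s = sin 33.40° × sin 91.8° = 0.55021, so δ = +33.381°.
cos H₀ = −tan(+24.6°) tan(+33.381°) = -0.3017, H₀ = 1.8772 rad.
Bracket: H₀ sin φ sin δ + cos φ cos δ sin H₀ = 1.8772×0.41628×0.55021 + 0.90924×0.83503×0.95341 = 0.429957 + 0.723870 = 1.153827.
Q̄ = (S₀/π) × [bracket] = (1380/π) × 1.153827 = 506.8 W/m².

Q̄ ≈ 507 W/m²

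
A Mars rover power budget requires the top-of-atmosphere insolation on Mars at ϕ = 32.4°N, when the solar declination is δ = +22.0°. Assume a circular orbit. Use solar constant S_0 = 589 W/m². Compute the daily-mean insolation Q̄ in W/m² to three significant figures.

cos h₀ = −tan(+32.4°) tan(+22.000°) = -0.2564, h₀ = 1.8301 rad.
Bracket: h₀ sin ϕ sin δ + cos ϕ cos δ sin h₀ = 1.8301×0.53583×0.37461 + 0.84433×0.92718×0.96657 = 0.367351 + 0.756675 = 1.124026.
Q̄ = (S_0/π) × [bracket] = (589/π) × 1.124026 = 210.7 W/m².

Q̄ ≈ 211 W/m²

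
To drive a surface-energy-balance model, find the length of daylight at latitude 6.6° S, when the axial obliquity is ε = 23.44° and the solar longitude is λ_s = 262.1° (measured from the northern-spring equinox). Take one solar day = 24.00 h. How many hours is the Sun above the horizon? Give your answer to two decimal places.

12.38 h

Solar declination: sin δ = sin ε · sin λ_s = sin 23.44° × sin 262.1° = -0.39401, so δ = -23.204°.
cos H₀ = −tan φ · tan δ = −tan(-6.6°) × tan(-23.204°) = -0.0496, so H₀ = 1.6204 rad = 92.84°.
Daylight = 2H₀/(2π) × 24.00 h = (1.6204/π) × 24.00 = 12.38 h.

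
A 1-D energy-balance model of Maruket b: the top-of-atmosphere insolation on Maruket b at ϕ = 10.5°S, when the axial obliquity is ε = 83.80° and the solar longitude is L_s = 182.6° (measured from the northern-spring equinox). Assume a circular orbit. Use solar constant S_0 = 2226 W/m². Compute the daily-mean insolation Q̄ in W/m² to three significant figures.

Solar declination: sin δ = sin ε · sin L_s = sin 83.80° × sin 182.6° = -0.04510, so δ = -2.585°.
cos h₀ = −tan(-10.5°) tan(-2.585°) = -0.0084, h₀ = 1.5792 rad.
Bracket: h₀ sin ϕ sin δ + cos ϕ cos δ sin h₀ = 1.5792×-0.18224×-0.04510 + 0.98325×0.99898×0.99996 = 0.012979 + 0.982208 = 0.995187.
Q̄ = (S_0/π) × [bracket] = (2226/π) × 0.995187 = 705.1 W/m².

Q̄ ≈ 705 W/m²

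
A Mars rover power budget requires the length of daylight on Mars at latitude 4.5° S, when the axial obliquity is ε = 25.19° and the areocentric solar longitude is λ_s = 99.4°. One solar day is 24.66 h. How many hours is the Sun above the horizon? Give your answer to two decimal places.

sin δ = sin 25.19° × sin 99.4° = 0.41991, so δ = +24.829°.
cos H₀ = −tan φ · tan δ = −tan(-4.5°) × tan(+24.829°) = 0.0364, so H₀ = 1.5344 rad = 87.91°.
Daylight = 2H₀/(2π) × 24.66 h = (1.5344/π) × 24.66 = 12.04 h.

12.04 h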